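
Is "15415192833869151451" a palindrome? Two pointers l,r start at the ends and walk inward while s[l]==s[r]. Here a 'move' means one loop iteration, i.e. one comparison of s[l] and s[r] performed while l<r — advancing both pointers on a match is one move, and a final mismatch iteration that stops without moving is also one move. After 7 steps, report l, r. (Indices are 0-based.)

l=7, r=12

l=0 r=19: '1'=='1', l++,r--
l=1 r=18: '5'=='5', l++,r--
l=2 r=17: '4'=='4', l++,r--
l=3 r=16: '1'=='1', l++,r--
l=4 r=15: '5'=='5', l++,r--
l=5 r=14: '1'=='1', l++,r--
l=6 r=13: '9'=='9', l++,r--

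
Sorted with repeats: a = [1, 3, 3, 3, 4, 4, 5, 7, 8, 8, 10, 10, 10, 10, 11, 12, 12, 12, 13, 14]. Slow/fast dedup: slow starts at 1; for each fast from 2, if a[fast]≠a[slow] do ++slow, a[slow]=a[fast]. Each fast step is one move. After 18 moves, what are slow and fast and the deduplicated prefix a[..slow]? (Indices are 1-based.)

slow=10, fast=20, prefix=[1, 3, 4, 5, 7, 8, 10, 11, 12, 13]

slow=1 fast=2: a[fast]=3≠a[slow]=1 write a[2]=3, slow++,fast++
slow=2 fast=3: a[fast]=3=a[slow] dup, fast++
slow=2 fast=4: a[fast]=3=a[slow] dup, fast++
slow=2 fast=5: a[fast]=4≠a[slow]=3 write a[3]=4, slow++,fast++
slow=3 fast=6: a[fast]=4=a[slow] dup, fast++
slow=3 fast=7: a[fast]=5≠a[slow]=4 write a[4]=5, slow++,fast++
slow=4 fast=8: a[fast]=7≠a[slow]=5 write a[5]=7, slow++,fast++
slow=5 fast=9: a[fast]=8≠a[slow]=7 write a[6]=8, slow++,fast++
slow=6 fast=10: a[fast]=8=a[slow] dup, fast++
slow=6 fast=11: a[fast]=10≠a[slow]=8 write a[7]=10, slow++,fast++
slow=7 fast=12: a[fast]=10=a[slow] dup, fast++
slow=7 fast=13: a[fast]=10=a[slow] dup, fast++
slow=7 fast=14: a[fast]=10=a[slow] dup, fast++
slow=7 fast=15: a[fast]=11≠a[slow]=10 write a[8]=11, slow++,fast++
slow=8 fast=16: a[fast]=12≠a[slow]=11 write a[9]=12, slow++,fast++
slow=9 fast=17: a[fast]=12=a[slow] dup, fast++
slow=9 fast=18: a[fast]=12=a[slow] dup, fast++
slow=9 fast=19: a[fast]=13≠a[slow]=12 write a[10]=13, slow++,fast++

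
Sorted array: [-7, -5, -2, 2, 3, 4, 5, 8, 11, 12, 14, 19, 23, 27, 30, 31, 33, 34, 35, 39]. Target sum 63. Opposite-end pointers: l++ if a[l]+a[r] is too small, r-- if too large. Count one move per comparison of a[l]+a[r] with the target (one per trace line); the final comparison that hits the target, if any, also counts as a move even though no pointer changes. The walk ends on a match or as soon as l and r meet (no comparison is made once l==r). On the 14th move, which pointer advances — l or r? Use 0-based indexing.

[0,19] -7+39=32 <63 → l++
[1,19] -5+39=34 <63 → l++
[2,19] -2+39=37 <63 → l++
[3,19] 2+39=41 <63 → l++
[4,19] 3+39=42 <63 → l++
[5,19] 4+39=43 <63 → l++
[6,19] 5+39=44 <63 → l++
[7,19] 8+39=47 <63 → l++
[8,19] 11+39=50 <63 → l++
[9,19] 12+39=51 <63 → l++
[10,19] 14+39=53 <63 → l++
[11,19] 19+39=58 <63 → l++
[12,19] 23+39=62 <63 → l++
[13,19] 27+39=66 >63 → r--

r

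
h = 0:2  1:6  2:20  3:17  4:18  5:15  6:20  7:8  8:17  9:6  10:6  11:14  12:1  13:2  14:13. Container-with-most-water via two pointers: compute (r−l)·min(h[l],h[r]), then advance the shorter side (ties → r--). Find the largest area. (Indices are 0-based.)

[0,14] min(2,13)*14=28 best=28 * → l++
[1,14] min(6,13)*13=78 best=78 * → l++
[2,14] min(20,13)*12=156 best=156 * → r--
[2,13] min(20,2)*11=22 best=156 → r--
[2,12] min(20,1)*10=10 best=156 → r--
[2,11] min(20,14)*9=126 best=156 → r--
[2,10] min(20,6)*8=48 best=156 → r--
[2,9] min(20,6)*7=42 best=156 → r--
[2,8] min(20,17)*6=102 best=156 → r--
[2,7] min(20,8)*5=40 best=156 → r--
[2,6] min(20,20)*4=80 best=156 → r--
[2,5] min(20,15)*3=45 best=156 → r--
[2,4] min(20,18)*2=36 best=156 → r--
[2,3] min(20,17)*1=17 best=156 → r--

max area = 156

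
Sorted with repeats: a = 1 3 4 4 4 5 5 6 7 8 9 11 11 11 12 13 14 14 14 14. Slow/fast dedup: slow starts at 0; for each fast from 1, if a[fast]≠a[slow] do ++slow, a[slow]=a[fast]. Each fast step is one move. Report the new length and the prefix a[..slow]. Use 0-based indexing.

length 12; prefix = [1, 3, 4, 5, 6, 7, 8, 9, 11, 12, 13, 14]

slow=0 fast=1: a[fast]=3≠a[slow]=1 write a[1]=3, slow++,fast++
slow=1 fast=2: a[fast]=4≠a[slow]=3 write a[2]=4, slow++,fast++
slow=2 fast=3: a[fast]=4=a[slow] dup, fast++
slow=2 fast=4: a[fast]=4=a[slow] dup, fast++
slow=2 fast=5: a[fast]=5≠a[slow]=4 write a[3]=5, slow++,fast++
slow=3 fast=6: a[fast]=5=a[slow] dup, fast++
slow=3 fast=7: a[fast]=6≠a[slow]=5 write a[4]=6, slow++,fast++
slow=4 fast=8: a[fast]=7≠a[slow]=6 write a[5]=7, slow++,fast++
slow=5 fast=9: a[fast]=8≠a[slow]=7 write a[6]=8, slow++,fast++
slow=6 fast=10: a[fast]=9≠a[slow]=8 write a[7]=9, slow++,fast++
slow=7 fast=11: a[fast]=11≠a[slow]=9 write a[8]=11, slow++,fast++
slow=8 fast=12: a[fast]=11=a[slow] dup, fast++
slow=8 fast=13: a[fast]=11=a[slow] dup, fast++
slow=8 fast=14: a[fast]=12≠a[slow]=11 write a[9]=12, slow++,fast++
slow=9 fast=15: a[fast]=13≠a[slow]=12 write a[10]=13, slow++,fast++
slow=10 fast=16: a[fast]=14≠a[slow]=13 write a[11]=14, slow++,fast++
slow=11 fast=17: a[fast]=14=a[slow] dup, fast++
slow=11 fast=18: a[fast]=14=a[slow] dup, fast++
slow=11 fast=19: a[fast]=14=a[slow] dup, fast++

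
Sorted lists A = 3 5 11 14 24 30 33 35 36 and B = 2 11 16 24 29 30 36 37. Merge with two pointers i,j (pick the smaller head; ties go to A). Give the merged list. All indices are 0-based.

i=0 j=0: A[i]=3>B[j]=2 take 2, j++
i=0 j=1: A[i]=3<=B[j]=11 take 3, i++
i=1 j=1: A[i]=5<=B[j]=11 take 5, i++
i=2 j=1: A[i]=11<=B[j]=11 take 11, i++
i=3 j=1: A[i]=14>B[j]=11 take 11, j++
i=3 j=2: A[i]=14<=B[j]=16 take 14, i++
i=4 j=2: A[i]=24>B[j]=16 take 16, j++
i=4 j=3: A[i]=24<=B[j]=24 take 24, i++
i=5 j=3: A[i]=30>B[j]=24 take 24, j++
i=5 j=4: A[i]=30>B[j]=29 take 29, j++
i=5 j=5: A[i]=30<=B[j]=30 take 30, i++
i=6 j=5: A[i]=33>B[j]=30 take 30, j++
i=6 j=6: A[i]=33<=B[j]=36 take 33, i++
i=7 j=6: A[i]=35<=B[j]=36 take 35, i++
i=8 j=6: A[i]=36<=B[j]=36 take 36, i++
i=9 j=6: A done, take B[j]=36, j++
i=9 j=7: A done, take B[j]=37, j++

[2, 3, 5, 11, 11, 14, 16, 24, 24, 29, 30, 30, 33, 35, 36, 36, 37]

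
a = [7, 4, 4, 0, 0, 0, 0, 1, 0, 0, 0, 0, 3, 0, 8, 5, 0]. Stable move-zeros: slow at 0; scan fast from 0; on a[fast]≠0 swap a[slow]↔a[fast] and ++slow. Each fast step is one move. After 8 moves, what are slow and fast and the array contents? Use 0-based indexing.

(s=0,f=0) a[fast]=7≠0 swap→a[0]=7 → slow++,fast++
(s=1,f=1) a[fast]=4≠0 swap→a[1]=4 → slow++,fast++
(s=2,f=2) a[fast]=4≠0 swap→a[2]=4 → slow++,fast++
(s=3,f=3) a[fast]=0 → fast++
(s=3,f=4) a[fast]=0 → fast++
(s=3,f=5) a[fast]=0 → fast++
(s=3,f=6) a[fast]=0 → fast++
(s=3,f=7) a[fast]=1≠0 swap→a[3]=1 → slow++,fast++

slow=4, fast=8, a=[7, 4, 4, 1, 0, 0, 0, 0, 0, 0, 0, 0, 3, 0, 8, 5, 0]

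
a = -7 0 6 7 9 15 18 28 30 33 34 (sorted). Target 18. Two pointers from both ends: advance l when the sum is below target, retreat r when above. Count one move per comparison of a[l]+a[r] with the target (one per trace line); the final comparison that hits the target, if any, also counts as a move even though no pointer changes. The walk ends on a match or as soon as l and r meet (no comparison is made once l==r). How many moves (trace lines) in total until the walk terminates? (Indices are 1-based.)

[1,11] -7+34=27 >18 → r--
[1,10] -7+33=26 >18 → r--
[1,9] -7+30=23 >18 → r--
[1,8] -7+28=21 >18 → r--
[1,7] -7+18=11 <18 → l++
[2,7] 0+18=18 → found

6 moves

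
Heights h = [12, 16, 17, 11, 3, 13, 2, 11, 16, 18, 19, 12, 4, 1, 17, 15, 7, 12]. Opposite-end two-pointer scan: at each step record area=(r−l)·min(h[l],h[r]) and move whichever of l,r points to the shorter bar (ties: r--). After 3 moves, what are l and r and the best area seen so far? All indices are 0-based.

l=0 r=17: min(12,12)*17=204 best=204 *, r--
l=0 r=16: min(12,7)*16=112 best=204, r--
l=0 r=15: min(12,15)*15=180 best=204, l++

l=1, r=15, best area=204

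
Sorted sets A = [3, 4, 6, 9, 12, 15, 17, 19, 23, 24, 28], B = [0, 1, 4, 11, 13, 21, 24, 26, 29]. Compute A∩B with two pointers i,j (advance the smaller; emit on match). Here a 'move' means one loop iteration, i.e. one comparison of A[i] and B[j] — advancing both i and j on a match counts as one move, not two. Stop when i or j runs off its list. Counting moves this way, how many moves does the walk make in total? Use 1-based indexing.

17 moves

[i=1,j=1] 3>0 → j++
[i=1,j=2] 3>1 → j++
[i=1,j=3] 3<4 → i++
[i=2,j=3] 4==4 emit → i++,j++
[i=3,j=4] 6<11 → i++
[i=4,j=4] 9<11 → i++
[i=5,j=4] 12>11 → j++
[i=5,j=5] 12<13 → i++
[i=6,j=5] 15>13 → j++
[i=6,j=6] 15<21 → i++
[i=7,j=6] 17<21 → i++
[i=8,j=6] 19<21 → i++
[i=9,j=6] 23>21 → j++
[i=9,j=7] 23<24 → i++
[i=10,j=7] 24==24 emit → i++,j++
[i=11,j=8] 28>26 → j++
[i=11,j=9] 28<29 → i++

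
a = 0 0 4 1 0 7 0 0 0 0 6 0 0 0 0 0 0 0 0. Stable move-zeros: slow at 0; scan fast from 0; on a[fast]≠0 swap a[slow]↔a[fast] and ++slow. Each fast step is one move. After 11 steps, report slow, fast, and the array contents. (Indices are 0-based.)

slow=4, fast=11, a=[4, 1, 7, 6, 0, 0, 0, 0, 0, 0, 0, 0, 0, 0, 0, 0, 0, 0, 0]

slow=0 fast=0: a[fast]=0, fast++
slow=0 fast=1: a[fast]=0, fast++
slow=0 fast=2: a[fast]=4≠0 swap→a[0]=4, slow++,fast++
slow=1 fast=3: a[fast]=1≠0 swap→a[1]=1, slow++,fast++
slow=2 fast=4: a[fast]=0, fast++
slow=2 fast=5: a[fast]=7≠0 swap→a[2]=7, slow++,fast++
slow=3 fast=6: a[fast]=0, fast++
slow=3 fast=7: a[fast]=0, fast++
slow=3 fast=8: a[fast]=0, fast++
slow=3 fast=9: a[fast]=0, fast++
slow=3 fast=10: a[fast]=6≠0 swap→a[3]=6, slow++,fast++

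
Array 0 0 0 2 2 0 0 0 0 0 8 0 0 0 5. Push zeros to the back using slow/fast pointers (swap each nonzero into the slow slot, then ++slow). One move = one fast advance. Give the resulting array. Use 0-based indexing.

[2, 2, 8, 5, 0, 0, 0, 0, 0, 0, 0, 0, 0, 0, 0]

slow=0 fast=0: a[fast]=0, fast++
slow=0 fast=1: a[fast]=0, fast++
slow=0 fast=2: a[fast]=0, fast++
slow=0 fast=3: a[fast]=2≠0 swap→a[0]=2, slow++,fast++
slow=1 fast=4: a[fast]=2≠0 swap→a[1]=2, slow++,fast++
slow=2 fast=5: a[fast]=0, fast++
slow=2 fast=6: a[fast]=0, fast++
slow=2 fast=7: a[fast]=0, fast++
slow=2 fast=8: a[fast]=0, fast++
slow=2 fast=9: a[fast]=0, fast++
slow=2 fast=10: a[fast]=8≠0 swap→a[2]=8, slow++,fast++
slow=3 fast=11: a[fast]=0, fast++
slow=3 fast=12: a[fast]=0, fast++
slow=3 fast=13: a[fast]=0, fast++
slow=3 fast=14: a[fast]=5≠0 swap→a[3]=5, slow++,fast++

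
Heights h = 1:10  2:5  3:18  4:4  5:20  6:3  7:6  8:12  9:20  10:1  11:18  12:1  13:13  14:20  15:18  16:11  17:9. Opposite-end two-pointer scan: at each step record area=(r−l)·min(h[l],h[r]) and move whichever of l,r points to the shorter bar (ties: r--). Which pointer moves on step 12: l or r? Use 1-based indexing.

l=1 r=17: min(10,9)*16=144 best=144 *, r--
l=1 r=16: min(10,11)*15=150 best=150 *, l++
l=2 r=16: min(5,11)*14=70 best=150, l++
l=3 r=16: min(18,11)*13=143 best=150, r--
l=3 r=15: min(18,18)*12=216 best=216 *, r--
l=3 r=14: min(18,20)*11=198 best=216, l++
l=4 r=14: min(4,20)*10=40 best=216, l++
l=5 r=14: min(20,20)*9=180 best=216, r--
l=5 r=13: min(20,13)*8=104 best=216, r--
l=5 r=12: min(20,1)*7=7 best=216, r--
l=5 r=11: min(20,18)*6=108 best=216, r--
l=5 r=10: min(20,1)*5=5 best=216, r--

r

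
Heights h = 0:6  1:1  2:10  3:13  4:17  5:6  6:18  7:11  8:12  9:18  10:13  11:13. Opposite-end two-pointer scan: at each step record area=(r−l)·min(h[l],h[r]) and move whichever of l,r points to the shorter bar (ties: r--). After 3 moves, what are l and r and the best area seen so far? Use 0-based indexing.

l=3, r=11, best area=90

l=0 r=11: min(6,13)*11=66 best=66 *, l++
l=1 r=11: min(1,13)*10=10 best=66, l++
l=2 r=11: min(10,13)*9=90 best=90 *, l++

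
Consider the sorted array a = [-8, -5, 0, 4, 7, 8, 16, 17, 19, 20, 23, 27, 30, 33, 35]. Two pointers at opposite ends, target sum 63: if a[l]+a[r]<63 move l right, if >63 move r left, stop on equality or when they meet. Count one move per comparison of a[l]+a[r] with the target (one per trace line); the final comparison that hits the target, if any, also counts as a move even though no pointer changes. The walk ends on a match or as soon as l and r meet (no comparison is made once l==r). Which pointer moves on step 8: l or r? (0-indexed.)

l

[0,14] -8+35=27 <63 → l++
[1,14] -5+35=30 <63 → l++
[2,14] 0+35=35 <63 → l++
[3,14] 4+35=39 <63 → l++
[4,14] 7+35=42 <63 → l++
[5,14] 8+35=43 <63 → l++
[6,14] 16+35=51 <63 → l++
[7,14] 17+35=52 <63 → l++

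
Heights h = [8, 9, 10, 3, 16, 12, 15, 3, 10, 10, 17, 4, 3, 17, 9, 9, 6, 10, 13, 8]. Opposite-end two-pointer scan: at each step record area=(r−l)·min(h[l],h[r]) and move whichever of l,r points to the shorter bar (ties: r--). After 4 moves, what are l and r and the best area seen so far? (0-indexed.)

[0,19] min(8,8)*19=152 best=152 * → r--
[0,18] min(8,13)*18=144 best=152 → l++
[1,18] min(9,13)*17=153 best=153 * → l++
[2,18] min(10,13)*16=160 best=160 * → l++

l=3, r=18, best area=160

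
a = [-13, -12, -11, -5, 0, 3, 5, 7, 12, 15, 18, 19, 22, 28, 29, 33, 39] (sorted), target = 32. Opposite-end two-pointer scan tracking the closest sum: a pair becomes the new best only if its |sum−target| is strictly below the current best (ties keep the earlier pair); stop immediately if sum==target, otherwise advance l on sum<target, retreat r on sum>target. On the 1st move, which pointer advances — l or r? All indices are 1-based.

l

l=1 r=17: -13+39=26 d=6 *, l++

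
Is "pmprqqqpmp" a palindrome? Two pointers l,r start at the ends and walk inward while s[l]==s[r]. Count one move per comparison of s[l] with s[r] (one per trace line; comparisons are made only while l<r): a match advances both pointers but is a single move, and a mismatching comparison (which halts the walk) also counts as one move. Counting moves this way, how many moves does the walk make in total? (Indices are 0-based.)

4 moves

l=0 r=9: 'p'=='p', l++,r--
l=1 r=8: 'm'=='m', l++,r--
l=2 r=7: 'p'=='p', l++,r--
l=3 r=6: 'r'!='q', stop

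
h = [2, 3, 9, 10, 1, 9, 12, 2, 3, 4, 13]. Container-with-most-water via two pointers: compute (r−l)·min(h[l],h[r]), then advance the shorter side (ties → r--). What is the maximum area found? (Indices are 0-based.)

l=0 r=10: min(2,13)*10=20 best=20 *, l++
l=1 r=10: min(3,13)*9=27 best=27 *, l++
l=2 r=10: min(9,13)*8=72 best=72 *, l++
l=3 r=10: min(10,13)*7=70 best=72, l++
l=4 r=10: min(1,13)*6=6 best=72, l++
l=5 r=10: min(9,13)*5=45 best=72, l++
l=6 r=10: min(12,13)*4=48 best=72, l++
l=7 r=10: min(2,13)*3=6 best=72, l++
l=8 r=10: min(3,13)*2=6 best=72, l++
l=9 r=10: min(4,13)*1=4 best=72, l++

max area = 72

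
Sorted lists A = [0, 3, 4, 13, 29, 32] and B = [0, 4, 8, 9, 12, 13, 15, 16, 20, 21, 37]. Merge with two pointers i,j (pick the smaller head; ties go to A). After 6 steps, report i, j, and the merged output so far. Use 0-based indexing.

[i=0,j=0] A[i]=0<=B[j]=0 take 0 → i++
[i=1,j=0] A[i]=3>B[j]=0 take 0 → j++
[i=1,j=1] A[i]=3<=B[j]=4 take 3 → i++
[i=2,j=1] A[i]=4<=B[j]=4 take 4 → i++
[i=3,j=1] A[i]=13>B[j]=4 take 4 → j++
[i=3,j=2] A[i]=13>B[j]=8 take 8 → j++

i=3, j=3, merged so far=[0, 0, 3, 4, 4, 8]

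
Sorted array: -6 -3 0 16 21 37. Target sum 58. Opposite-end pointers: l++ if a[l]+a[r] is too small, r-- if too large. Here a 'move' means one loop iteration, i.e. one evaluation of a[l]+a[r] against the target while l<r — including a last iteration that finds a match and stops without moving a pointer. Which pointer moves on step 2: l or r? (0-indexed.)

l

[0,5] -6+37=31 <58 → l++
[1,5] -3+37=34 <58 → l++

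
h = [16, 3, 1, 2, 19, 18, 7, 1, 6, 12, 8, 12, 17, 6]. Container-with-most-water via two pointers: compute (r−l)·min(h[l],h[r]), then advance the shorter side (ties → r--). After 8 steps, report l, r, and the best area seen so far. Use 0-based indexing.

l=0 r=13: min(16,6)*13=78 best=78 *, r--
l=0 r=12: min(16,17)*12=192 best=192 *, l++
l=1 r=12: min(3,17)*11=33 best=192, l++
l=2 r=12: min(1,17)*10=10 best=192, l++
l=3 r=12: min(2,17)*9=18 best=192, l++
l=4 r=12: min(19,17)*8=136 best=192, r--
l=4 r=11: min(19,12)*7=84 best=192, r--
l=4 r=10: min(19,8)*6=48 best=192, r--

l=4, r=9, best area=192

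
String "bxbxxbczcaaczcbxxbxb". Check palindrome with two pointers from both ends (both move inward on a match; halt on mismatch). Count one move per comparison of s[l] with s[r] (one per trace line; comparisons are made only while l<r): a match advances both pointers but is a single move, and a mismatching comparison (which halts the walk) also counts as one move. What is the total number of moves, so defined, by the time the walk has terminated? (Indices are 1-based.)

l=1 r=20: 'b'=='b', l++,r--
l=2 r=19: 'x'=='x', l++,r--
l=3 r=18: 'b'=='b', l++,r--
l=4 r=17: 'x'=='x', l++,r--
l=5 r=16: 'x'=='x', l++,r--
l=6 r=15: 'b'=='b', l++,r--
l=7 r=14: 'c'=='c', l++,r--
l=8 r=13: 'z'=='z', l++,r--
l=9 r=12: 'c'=='c', l++,r--
l=10 r=11: 'a'=='a', l++,r--

10 moves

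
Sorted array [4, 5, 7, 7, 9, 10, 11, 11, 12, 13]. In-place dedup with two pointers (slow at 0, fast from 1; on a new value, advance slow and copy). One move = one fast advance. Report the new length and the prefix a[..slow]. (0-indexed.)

length 8; prefix = [4, 5, 7, 9, 10, 11, 12, 13]

(s=0,f=1) a[fast]=5≠a[slow]=4 write a[1]=5 → slow++,fast++
(s=1,f=2) a[fast]=7≠a[slow]=5 write a[2]=7 → slow++,fast++
(s=2,f=3) a[fast]=7=a[slow] dup → fast++
(s=2,f=4) a[fast]=9≠a[slow]=7 write a[3]=9 → slow++,fast++
(s=3,f=5) a[fast]=10≠a[slow]=9 write a[4]=10 → slow++,fast++
(s=4,f=6) a[fast]=11≠a[slow]=10 write a[5]=11 → slow++,fast++
(s=5,f=7) a[fast]=11=a[slow] dup → fast++
(s=5,f=8) a[fast]=12≠a[slow]=11 write a[6]=12 → slow++,fast++
(s=6,f=9) a[fast]=13≠a[slow]=12 write a[7]=13 → slow++,fast++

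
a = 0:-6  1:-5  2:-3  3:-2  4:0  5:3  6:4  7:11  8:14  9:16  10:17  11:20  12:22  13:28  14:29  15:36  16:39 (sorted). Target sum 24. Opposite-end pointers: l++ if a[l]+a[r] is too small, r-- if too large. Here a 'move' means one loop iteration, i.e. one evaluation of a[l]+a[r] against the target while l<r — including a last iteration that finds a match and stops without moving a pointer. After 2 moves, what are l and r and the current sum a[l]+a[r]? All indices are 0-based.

l=0, r=14, sum=23

[0,16] -6+39=33 >24 → r--
[0,15] -6+36=30 >24 → r--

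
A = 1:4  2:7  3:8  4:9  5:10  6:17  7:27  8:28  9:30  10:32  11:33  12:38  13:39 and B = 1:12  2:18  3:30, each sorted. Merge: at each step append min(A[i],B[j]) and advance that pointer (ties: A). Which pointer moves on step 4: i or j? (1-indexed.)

i=1 j=1: A[i]=4<=B[j]=12 take 4, i++
i=2 j=1: A[i]=7<=B[j]=12 take 7, i++
i=3 j=1: A[i]=8<=B[j]=12 take 8, i++
i=4 j=1: A[i]=9<=B[j]=12 take 9, i++

i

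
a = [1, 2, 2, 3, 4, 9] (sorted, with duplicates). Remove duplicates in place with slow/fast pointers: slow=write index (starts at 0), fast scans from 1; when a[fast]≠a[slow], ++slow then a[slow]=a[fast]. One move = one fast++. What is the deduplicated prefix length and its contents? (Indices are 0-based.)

slow=0 fast=1: a[fast]=2≠a[slow]=1 write a[1]=2, slow++,fast++
slow=1 fast=2: a[fast]=2=a[slow] dup, fast++
slow=1 fast=3: a[fast]=3≠a[slow]=2 write a[2]=3, slow++,fast++
slow=2 fast=4: a[fast]=4≠a[slow]=3 write a[3]=4, slow++,fast++
slow=3 fast=5: a[fast]=9≠a[slow]=4 write a[4]=9, slow++,fast++

length 5; prefix = [1, 2, 3, 4, 9]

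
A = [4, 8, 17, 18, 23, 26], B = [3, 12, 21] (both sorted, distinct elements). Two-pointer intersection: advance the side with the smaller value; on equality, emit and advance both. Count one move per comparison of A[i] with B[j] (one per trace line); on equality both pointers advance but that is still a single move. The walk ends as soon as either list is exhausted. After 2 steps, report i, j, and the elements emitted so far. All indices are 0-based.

[i=0,j=0] 4>3 → j++
[i=0,j=1] 4<12 → i++

i=1, j=1, emitted=[]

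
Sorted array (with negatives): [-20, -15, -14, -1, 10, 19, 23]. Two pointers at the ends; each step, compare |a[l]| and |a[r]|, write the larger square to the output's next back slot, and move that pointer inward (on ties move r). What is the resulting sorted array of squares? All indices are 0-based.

[1, 100, 196, 225, 361, 400, 529]

l=0 r=6: |-20|<=|23| out[6]=529, r--
l=0 r=5: |-20|>|19| out[5]=400, l++
l=1 r=5: |-15|<=|19| out[4]=361, r--
l=1 r=4: |-15|>|10| out[3]=225, l++
l=2 r=4: |-14|>|10| out[2]=196, l++
l=3 r=4: |-1|<=|10| out[1]=100, r--
l=3 r=3: |-1|<=|-1| out[0]=1, r--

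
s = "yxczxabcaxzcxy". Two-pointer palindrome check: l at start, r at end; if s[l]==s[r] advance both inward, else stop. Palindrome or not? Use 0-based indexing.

[0,13] 'y'=='y' → l++,r--
[1,12] 'x'=='x' → l++,r--
[2,11] 'c'=='c' → l++,r--
[3,10] 'z'=='z' → l++,r--
[4,9] 'x'=='x' → l++,r--
[5,8] 'a'=='a' → l++,r--
[6,7] 'b'!='c' → stop

not a palindrome (mismatch at 6,7)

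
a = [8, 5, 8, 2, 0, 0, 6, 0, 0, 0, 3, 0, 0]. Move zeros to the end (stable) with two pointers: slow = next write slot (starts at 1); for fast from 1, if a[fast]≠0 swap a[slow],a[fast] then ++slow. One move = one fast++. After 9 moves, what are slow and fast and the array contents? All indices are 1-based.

(s=1,f=1) a[fast]=8≠0 swap→a[1]=8 → slow++,fast++
(s=2,f=2) a[fast]=5≠0 swap→a[2]=5 → slow++,fast++
(s=3,f=3) a[fast]=8≠0 swap→a[3]=8 → slow++,fast++
(s=4,f=4) a[fast]=2≠0 swap→a[4]=2 → slow++,fast++
(s=5,f=5) a[fast]=0 → fast++
(s=5,f=6) a[fast]=0 → fast++
(s=5,f=7) a[fast]=6≠0 swap→a[5]=6 → slow++,fast++
(s=6,f=8) a[fast]=0 → fast++
(s=6,f=9) a[fast]=0 → fast++

slow=6, fast=10, a=[8, 5, 8, 2, 6, 0, 0, 0, 0, 0, 3, 0, 0]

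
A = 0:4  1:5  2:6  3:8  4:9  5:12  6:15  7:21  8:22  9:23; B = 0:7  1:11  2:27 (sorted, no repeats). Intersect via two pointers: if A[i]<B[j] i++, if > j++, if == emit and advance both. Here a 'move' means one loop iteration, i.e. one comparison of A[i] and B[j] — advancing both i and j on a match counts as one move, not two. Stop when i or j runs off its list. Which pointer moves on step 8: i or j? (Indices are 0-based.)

i=0 j=0: 4<7, i++
i=1 j=0: 5<7, i++
i=2 j=0: 6<7, i++
i=3 j=0: 8>7, j++
i=3 j=1: 8<11, i++
i=4 j=1: 9<11, i++
i=5 j=1: 12>11, j++
i=5 j=2: 12<27, i++

i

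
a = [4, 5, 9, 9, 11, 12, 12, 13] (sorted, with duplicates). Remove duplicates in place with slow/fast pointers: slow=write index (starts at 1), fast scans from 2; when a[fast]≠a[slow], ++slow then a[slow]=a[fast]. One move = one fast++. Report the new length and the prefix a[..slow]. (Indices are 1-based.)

(s=1,f=2) a[fast]=5≠a[slow]=4 write a[2]=5 → slow++,fast++
(s=2,f=3) a[fast]=9≠a[slow]=5 write a[3]=9 → slow++,fast++
(s=3,f=4) a[fast]=9=a[slow] dup → fast++
(s=3,f=5) a[fast]=11≠a[slow]=9 write a[4]=11 → slow++,fast++
(s=4,f=6) a[fast]=12≠a[slow]=11 write a[5]=12 → slow++,fast++
(s=5,f=7) a[fast]=12=a[slow] dup → fast++
(s=5,f=8) a[fast]=13≠a[slow]=12 write a[6]=13 → slow++,fast++

length 6; prefix = [4, 5, 9, 11, 12, 13]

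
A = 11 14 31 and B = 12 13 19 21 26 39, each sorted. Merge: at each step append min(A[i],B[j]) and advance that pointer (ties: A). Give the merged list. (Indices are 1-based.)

[i=1,j=1] A[i]=11<=B[j]=12 take 11 → i++
[i=2,j=1] A[i]=14>B[j]=12 take 12 → j++
[i=2,j=2] A[i]=14>B[j]=13 take 13 → j++
[i=2,j=3] A[i]=14<=B[j]=19 take 14 → i++
[i=3,j=3] A[i]=31>B[j]=19 take 19 → j++
[i=3,j=4] A[i]=31>B[j]=21 take 21 → j++
[i=3,j=5] A[i]=31>B[j]=26 take 26 → j++
[i=3,j=6] A[i]=31<=B[j]=39 take 31 → i++
[i=4,j=6] A done, take B[j]=39 → j++

[11, 12, 13, 14, 19, 21, 26, 31, 39]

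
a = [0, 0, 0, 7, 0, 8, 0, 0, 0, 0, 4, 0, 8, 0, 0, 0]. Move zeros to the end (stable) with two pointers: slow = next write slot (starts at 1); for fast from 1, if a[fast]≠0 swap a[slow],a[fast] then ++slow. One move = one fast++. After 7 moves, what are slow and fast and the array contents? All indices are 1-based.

slow=3, fast=8, a=[7, 8, 0, 0, 0, 0, 0, 0, 0, 0, 4, 0, 8, 0, 0, 0]

slow=1 fast=1: a[fast]=0, fast++
slow=1 fast=2: a[fast]=0, fast++
slow=1 fast=3: a[fast]=0, fast++
slow=1 fast=4: a[fast]=7≠0 swap→a[1]=7, slow++,fast++
slow=2 fast=5: a[fast]=0, fast++
slow=2 fast=6: a[fast]=8≠0 swap→a[2]=8, slow++,fast++
slow=3 fast=7: a[fast]=0, fast++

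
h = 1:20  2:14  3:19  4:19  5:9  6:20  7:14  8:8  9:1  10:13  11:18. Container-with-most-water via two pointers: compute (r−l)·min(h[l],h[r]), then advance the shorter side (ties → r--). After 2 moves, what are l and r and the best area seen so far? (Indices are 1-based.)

[1,11] min(20,18)*10=180 best=180 * → r--
[1,10] min(20,13)*9=117 best=180 → r--

l=1, r=9, best area=180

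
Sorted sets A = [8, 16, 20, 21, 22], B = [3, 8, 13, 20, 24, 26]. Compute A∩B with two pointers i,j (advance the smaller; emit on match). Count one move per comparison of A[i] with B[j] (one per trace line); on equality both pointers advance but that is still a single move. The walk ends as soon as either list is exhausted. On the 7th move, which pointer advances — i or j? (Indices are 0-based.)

i

i=0 j=0: 8>3, j++
i=0 j=1: 8==8 emit, i++,j++
i=1 j=2: 16>13, j++
i=1 j=3: 16<20, i++
i=2 j=3: 20==20 emit, i++,j++
i=3 j=4: 21<24, i++
i=4 j=4: 22<24, i++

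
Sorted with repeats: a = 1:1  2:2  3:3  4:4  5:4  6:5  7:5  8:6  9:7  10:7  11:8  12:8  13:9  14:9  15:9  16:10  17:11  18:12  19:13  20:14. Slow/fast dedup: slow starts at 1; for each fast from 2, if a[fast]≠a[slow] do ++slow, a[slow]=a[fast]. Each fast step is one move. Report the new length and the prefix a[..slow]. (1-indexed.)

length 14; prefix = [1, 2, 3, 4, 5, 6, 7, 8, 9, 10, 11, 12, 13, 14]

(s=1,f=2) a[fast]=2≠a[slow]=1 write a[2]=2 → slow++,fast++
(s=2,f=3) a[fast]=3≠a[slow]=2 write a[3]=3 → slow++,fast++
(s=3,f=4) a[fast]=4≠a[slow]=3 write a[4]=4 → slow++,fast++
(s=4,f=5) a[fast]=4=a[slow] dup → fast++
(s=4,f=6) a[fast]=5≠a[slow]=4 write a[5]=5 → slow++,fast++
(s=5,f=7) a[fast]=5=a[slow] dup → fast++
(s=5,f=8) a[fast]=6≠a[slow]=5 write a[6]=6 → slow++,fast++
(s=6,f=9) a[fast]=7≠a[slow]=6 write a[7]=7 → slow++,fast++
(s=7,f=10) a[fast]=7=a[slow] dup → fast++
(s=7,f=11) a[fast]=8≠a[slow]=7 write a[8]=8 → slow++,fast++
(s=8,f=12) a[fast]=8=a[slow] dup → fast++
(s=8,f=13) a[fast]=9≠a[slow]=8 write a[9]=9 → slow++,fast++
(s=9,f=14) a[fast]=9=a[slow] dup → fast++
(s=9,f=15) a[fast]=9=a[slow] dup → fast++
(s=9,f=16) a[fast]=10≠a[slow]=9 write a[10]=10 → slow++,fast++
(s=10,f=17) a[fast]=11≠a[slow]=10 write a[11]=11 → slow++,fast++
(s=11,f=18) a[fast]=12≠a[slow]=11 write a[12]=12 → slow++,fast++
(s=12,f=19) a[fast]=13≠a[slow]=12 write a[13]=13 → slow++,fast++
(s=13,f=20) a[fast]=14≠a[slow]=13 write a[14]=14 → slow++,fast++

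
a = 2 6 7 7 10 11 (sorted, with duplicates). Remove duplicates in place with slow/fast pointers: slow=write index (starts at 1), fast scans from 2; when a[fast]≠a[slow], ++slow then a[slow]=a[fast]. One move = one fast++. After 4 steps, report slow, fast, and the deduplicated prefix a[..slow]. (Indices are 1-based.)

slow=1 fast=2: a[fast]=6≠a[slow]=2 write a[2]=6, slow++,fast++
slow=2 fast=3: a[fast]=7≠a[slow]=6 write a[3]=7, slow++,fast++
slow=3 fast=4: a[fast]=7=a[slow] dup, fast++
slow=3 fast=5: a[fast]=10≠a[slow]=7 write a[4]=10, slow++,fast++

slow=4, fast=6, prefix=[2, 6, 7, 10]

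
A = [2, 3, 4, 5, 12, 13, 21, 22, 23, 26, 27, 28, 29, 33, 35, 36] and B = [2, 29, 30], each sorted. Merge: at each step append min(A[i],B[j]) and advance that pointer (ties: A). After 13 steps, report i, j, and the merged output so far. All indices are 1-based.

[i=1,j=1] A[i]=2<=B[j]=2 take 2 → i++
[i=2,j=1] A[i]=3>B[j]=2 take 2 → j++
[i=2,j=2] A[i]=3<=B[j]=29 take 3 → i++
[i=3,j=2] A[i]=4<=B[j]=29 take 4 → i++
[i=4,j=2] A[i]=5<=B[j]=29 take 5 → i++
[i=5,j=2] A[i]=12<=B[j]=29 take 12 → i++
[i=6,j=2] A[i]=13<=B[j]=29 take 13 → i++
[i=7,j=2] A[i]=21<=B[j]=29 take 21 → i++
[i=8,j=2] A[i]=22<=B[j]=29 take 22 → i++
[i=9,j=2] A[i]=23<=B[j]=29 take 23 → i++
[i=10,j=2] A[i]=26<=B[j]=29 take 26 → i++
[i=11,j=2] A[i]=27<=B[j]=29 take 27 → i++
[i=12,j=2] A[i]=28<=B[j]=29 take 28 → i++

i=13, j=2, merged so far=[2, 2, 3, 4, 5, 12, 13, 21, 22, 23, 26, 27, 28]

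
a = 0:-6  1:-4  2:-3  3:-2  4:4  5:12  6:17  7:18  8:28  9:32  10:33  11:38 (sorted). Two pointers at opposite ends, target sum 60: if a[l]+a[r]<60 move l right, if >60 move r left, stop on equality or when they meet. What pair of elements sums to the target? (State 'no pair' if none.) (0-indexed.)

l=0 r=11: -6+38=32 <60, l++
l=1 r=11: -4+38=34 <60, l++
l=2 r=11: -3+38=35 <60, l++
l=3 r=11: -2+38=36 <60, l++
l=4 r=11: 4+38=42 <60, l++
l=5 r=11: 12+38=50 <60, l++
l=6 r=11: 17+38=55 <60, l++
l=7 r=11: 18+38=56 <60, l++
l=8 r=11: 28+38=66 >60, r--
l=8 r=10: 28+33=61 >60, r--
l=8 r=9: 28+32=60, found

(28, 32)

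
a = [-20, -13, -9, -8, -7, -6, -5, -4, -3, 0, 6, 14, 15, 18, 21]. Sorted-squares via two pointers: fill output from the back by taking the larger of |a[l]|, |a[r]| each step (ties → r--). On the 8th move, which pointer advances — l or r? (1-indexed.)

l

[1,15] |-20|<=|21| out[15]=441 → r--
[1,14] |-20|>|18| out[14]=400 → l++
[2,14] |-13|<=|18| out[13]=324 → r--
[2,13] |-13|<=|15| out[12]=225 → r--
[2,12] |-13|<=|14| out[11]=196 → r--
[2,11] |-13|>|6| out[10]=169 → l++
[3,11] |-9|>|6| out[9]=81 → l++
[4,11] |-8|>|6| out[8]=64 → l++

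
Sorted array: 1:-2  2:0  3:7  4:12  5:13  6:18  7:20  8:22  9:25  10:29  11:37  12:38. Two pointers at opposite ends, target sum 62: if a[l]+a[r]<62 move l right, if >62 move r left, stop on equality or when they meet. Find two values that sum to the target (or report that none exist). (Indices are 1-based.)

(25, 37)

l=1 r=12: -2+38=36 <62, l++
l=2 r=12: 0+38=38 <62, l++
l=3 r=12: 7+38=45 <62, l++
l=4 r=12: 12+38=50 <62, l++
l=5 r=12: 13+38=51 <62, l++
l=6 r=12: 18+38=56 <62, l++
l=7 r=12: 20+38=58 <62, l++
l=8 r=12: 22+38=60 <62, l++
l=9 r=12: 25+38=63 >62, r--
l=9 r=11: 25+37=62, found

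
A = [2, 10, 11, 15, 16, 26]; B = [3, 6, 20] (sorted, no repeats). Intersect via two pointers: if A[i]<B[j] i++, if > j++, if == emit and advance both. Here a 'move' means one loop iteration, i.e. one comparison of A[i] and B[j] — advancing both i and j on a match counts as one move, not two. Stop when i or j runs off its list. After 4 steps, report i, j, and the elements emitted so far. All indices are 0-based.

i=0 j=0: 2<3, i++
i=1 j=0: 10>3, j++
i=1 j=1: 10>6, j++
i=1 j=2: 10<20, i++

i=2, j=2, emitted=[]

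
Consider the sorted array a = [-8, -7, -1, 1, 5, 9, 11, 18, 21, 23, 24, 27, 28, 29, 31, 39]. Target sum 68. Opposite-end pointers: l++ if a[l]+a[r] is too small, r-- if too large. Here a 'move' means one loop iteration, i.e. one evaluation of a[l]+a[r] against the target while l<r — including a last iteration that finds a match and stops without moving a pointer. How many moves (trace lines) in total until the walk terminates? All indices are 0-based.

l=0 r=15: -8+39=31 <68, l++
l=1 r=15: -7+39=32 <68, l++
l=2 r=15: -1+39=38 <68, l++
l=3 r=15: 1+39=40 <68, l++
l=4 r=15: 5+39=44 <68, l++
l=5 r=15: 9+39=48 <68, l++
l=6 r=15: 11+39=50 <68, l++
l=7 r=15: 18+39=57 <68, l++
l=8 r=15: 21+39=60 <68, l++
l=9 r=15: 23+39=62 <68, l++
l=10 r=15: 24+39=63 <68, l++
l=11 r=15: 27+39=66 <68, l++
l=12 r=15: 28+39=67 <68, l++
l=13 r=15: 29+39=68, found

14 moves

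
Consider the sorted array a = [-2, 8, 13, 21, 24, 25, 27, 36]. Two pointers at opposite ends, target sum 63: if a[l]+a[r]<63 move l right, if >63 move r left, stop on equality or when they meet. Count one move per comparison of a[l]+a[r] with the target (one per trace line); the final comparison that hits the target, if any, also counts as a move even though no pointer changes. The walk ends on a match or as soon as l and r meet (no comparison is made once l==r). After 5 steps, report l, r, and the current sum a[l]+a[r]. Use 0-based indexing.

l=5, r=7, sum=61

[0,7] -2+36=34 <63 → l++
[1,7] 8+36=44 <63 → l++
[2,7] 13+36=49 <63 → l++
[3,7] 21+36=57 <63 → l++
[4,7] 24+36=60 <63 → l++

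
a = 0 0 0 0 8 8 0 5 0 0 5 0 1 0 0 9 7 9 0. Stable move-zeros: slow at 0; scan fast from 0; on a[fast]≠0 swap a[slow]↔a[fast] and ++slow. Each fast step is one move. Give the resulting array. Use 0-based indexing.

(s=0,f=0) a[fast]=0 → fast++
(s=0,f=1) a[fast]=0 → fast++
(s=0,f=2) a[fast]=0 → fast++
(s=0,f=3) a[fast]=0 → fast++
(s=0,f=4) a[fast]=8≠0 swap→a[0]=8 → slow++,fast++
(s=1,f=5) a[fast]=8≠0 swap→a[1]=8 → slow++,fast++
(s=2,f=6) a[fast]=0 → fast++
(s=2,f=7) a[fast]=5≠0 swap→a[2]=5 → slow++,fast++
(s=3,f=8) a[fast]=0 → fast++
(s=3,f=9) a[fast]=0 → fast++
(s=3,f=10) a[fast]=5≠0 swap→a[3]=5 → slow++,fast++
(s=4,f=11) a[fast]=0 → fast++
(s=4,f=12) a[fast]=1≠0 swap→a[4]=1 → slow++,fast++
(s=5,f=13) a[fast]=0 → fast++
(s=5,f=14) a[fast]=0 → fast++
(s=5,f=15) a[fast]=9≠0 swap→a[5]=9 → slow++,fast++
(s=6,f=16) a[fast]=7≠0 swap→a[6]=7 → slow++,fast++
(s=7,f=17) a[fast]=9≠0 swap→a[7]=9 → slow++,fast++
(s=8,f=18) a[fast]=0 → fast++

[8, 8, 5, 5, 1, 9, 7, 9, 0, 0, 0, 0, 0, 0, 0, 0, 0, 0, 0]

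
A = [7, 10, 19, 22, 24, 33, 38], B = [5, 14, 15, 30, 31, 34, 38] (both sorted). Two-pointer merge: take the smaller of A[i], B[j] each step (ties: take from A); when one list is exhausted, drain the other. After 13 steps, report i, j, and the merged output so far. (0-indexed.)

i=7, j=6, merged so far=[5, 7, 10, 14, 15, 19, 22, 24, 30, 31, 33, 34, 38]

i=0 j=0: A[i]=7>B[j]=5 take 5, j++
i=0 j=1: A[i]=7<=B[j]=14 take 7, i++
i=1 j=1: A[i]=10<=B[j]=14 take 10, i++
i=2 j=1: A[i]=19>B[j]=14 take 14, j++
i=2 j=2: A[i]=19>B[j]=15 take 15, j++
i=2 j=3: A[i]=19<=B[j]=30 take 19, i++
i=3 j=3: A[i]=22<=B[j]=30 take 22, i++
i=4 j=3: A[i]=24<=B[j]=30 take 24, i++
i=5 j=3: A[i]=33>B[j]=30 take 30, j++
i=5 j=4: A[i]=33>B[j]=31 take 31, j++
i=5 j=5: A[i]=33<=B[j]=34 take 33, i++
i=6 j=5: A[i]=38>B[j]=34 take 34, j++
i=6 j=6: A[i]=38<=B[j]=38 take 38, i++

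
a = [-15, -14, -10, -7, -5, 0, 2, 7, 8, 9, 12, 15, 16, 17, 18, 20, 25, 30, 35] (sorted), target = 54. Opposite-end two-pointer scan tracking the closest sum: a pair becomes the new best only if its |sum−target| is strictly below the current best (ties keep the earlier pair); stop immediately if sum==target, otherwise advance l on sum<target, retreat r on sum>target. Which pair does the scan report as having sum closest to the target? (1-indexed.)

l=1 r=19: -15+35=20 d=34 *, l++
l=2 r=19: -14+35=21 d=33 *, l++
l=3 r=19: -10+35=25 d=29 *, l++
l=4 r=19: -7+35=28 d=26 *, l++
l=5 r=19: -5+35=30 d=24 *, l++
l=6 r=19: 0+35=35 d=19 *, l++
l=7 r=19: 2+35=37 d=17 *, l++
l=8 r=19: 7+35=42 d=12 *, l++
l=9 r=19: 8+35=43 d=11 *, l++
l=10 r=19: 9+35=44 d=10 *, l++
l=11 r=19: 12+35=47 d=7 *, l++
l=12 r=19: 15+35=50 d=4 *, l++
l=13 r=19: 16+35=51 d=3 *, l++
l=14 r=19: 17+35=52 d=2 *, l++
l=15 r=19: 18+35=53 d=1 *, l++
l=16 r=19: 20+35=55 d=1, r--
l=16 r=18: 20+30=50 d=4, l++
l=17 r=18: 25+30=55 d=1, r--

pair (18, 35) with sum 53 (|Δ|=1)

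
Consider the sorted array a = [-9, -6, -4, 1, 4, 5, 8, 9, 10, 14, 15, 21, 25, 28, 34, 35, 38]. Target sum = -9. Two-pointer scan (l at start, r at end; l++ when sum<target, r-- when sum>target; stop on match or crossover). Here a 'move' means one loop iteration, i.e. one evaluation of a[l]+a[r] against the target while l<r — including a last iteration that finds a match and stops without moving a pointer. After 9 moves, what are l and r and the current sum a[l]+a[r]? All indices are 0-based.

[0,16] -9+38=29 >-9 → r--
[0,15] -9+35=26 >-9 → r--
[0,14] -9+34=25 >-9 → r--
[0,13] -9+28=19 >-9 → r--
[0,12] -9+25=16 >-9 → r--
[0,11] -9+21=12 >-9 → r--
[0,10] -9+15=6 >-9 → r--
[0,9] -9+14=5 >-9 → r--
[0,8] -9+10=1 >-9 → r--

l=0, r=7, sum=0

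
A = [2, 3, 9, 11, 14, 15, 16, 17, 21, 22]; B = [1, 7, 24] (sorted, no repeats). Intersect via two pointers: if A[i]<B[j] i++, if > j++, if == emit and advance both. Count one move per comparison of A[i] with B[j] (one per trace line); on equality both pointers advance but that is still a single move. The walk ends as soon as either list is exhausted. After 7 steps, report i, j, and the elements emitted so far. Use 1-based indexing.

[i=1,j=1] 2>1 → j++
[i=1,j=2] 2<7 → i++
[i=2,j=2] 3<7 → i++
[i=3,j=2] 9>7 → j++
[i=3,j=3] 9<24 → i++
[i=4,j=3] 11<24 → i++
[i=5,j=3] 14<24 → i++

i=6, j=3, emitted=[]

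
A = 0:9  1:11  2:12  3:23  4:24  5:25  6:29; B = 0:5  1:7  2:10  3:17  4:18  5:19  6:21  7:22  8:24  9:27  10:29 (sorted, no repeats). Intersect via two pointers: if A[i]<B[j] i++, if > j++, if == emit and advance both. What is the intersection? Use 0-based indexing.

[i=0,j=0] 9>5 → j++
[i=0,j=1] 9>7 → j++
[i=0,j=2] 9<10 → i++
[i=1,j=2] 11>10 → j++
[i=1,j=3] 11<17 → i++
[i=2,j=3] 12<17 → i++
[i=3,j=3] 23>17 → j++
[i=3,j=4] 23>18 → j++
[i=3,j=5] 23>19 → j++
[i=3,j=6] 23>21 → j++
[i=3,j=7] 23>22 → j++
[i=3,j=8] 23<24 → i++
[i=4,j=8] 24==24 emit → i++,j++
[i=5,j=9] 25<27 → i++
[i=6,j=9] 29>27 → j++
[i=6,j=10] 29==29 emit → i++,j++

intersection = [24, 29]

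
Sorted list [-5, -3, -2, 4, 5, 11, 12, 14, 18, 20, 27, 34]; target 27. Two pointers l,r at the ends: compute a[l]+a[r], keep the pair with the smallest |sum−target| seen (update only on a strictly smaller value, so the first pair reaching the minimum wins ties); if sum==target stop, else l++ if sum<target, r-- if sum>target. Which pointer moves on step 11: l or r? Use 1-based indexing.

[1,12] -5+34=29 d=2 * → r--
[1,11] -5+27=22 d=5 → l++
[2,11] -3+27=24 d=3 → l++
[3,11] -2+27=25 d=2 → l++
[4,11] 4+27=31 d=4 → r--
[4,10] 4+20=24 d=3 → l++
[5,10] 5+20=25 d=2 → l++
[6,10] 11+20=31 d=4 → r--
[6,9] 11+18=29 d=2 → r--
[6,8] 11+14=25 d=2 → l++
[7,8] 12+14=26 d=1 * → l++

l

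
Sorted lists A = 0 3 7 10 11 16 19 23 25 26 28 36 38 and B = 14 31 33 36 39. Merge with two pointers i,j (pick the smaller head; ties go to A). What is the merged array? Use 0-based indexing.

[i=0,j=0] A[i]=0<=B[j]=14 take 0 → i++
[i=1,j=0] A[i]=3<=B[j]=14 take 3 → i++
[i=2,j=0] A[i]=7<=B[j]=14 take 7 → i++
[i=3,j=0] A[i]=10<=B[j]=14 take 10 → i++
[i=4,j=0] A[i]=11<=B[j]=14 take 11 → i++
[i=5,j=0] A[i]=16>B[j]=14 take 14 → j++
[i=5,j=1] A[i]=16<=B[j]=31 take 16 → i++
[i=6,j=1] A[i]=19<=B[j]=31 take 19 → i++
[i=7,j=1] A[i]=23<=B[j]=31 take 23 → i++
[i=8,j=1] A[i]=25<=B[j]=31 take 25 → i++
[i=9,j=1] A[i]=26<=B[j]=31 take 26 → i++
[i=10,j=1] A[i]=28<=B[j]=31 take 28 → i++
[i=11,j=1] A[i]=36>B[j]=31 take 31 → j++
[i=11,j=2] A[i]=36>B[j]=33 take 33 → j++
[i=11,j=3] A[i]=36<=B[j]=36 take 36 → i++
[i=12,j=3] A[i]=38>B[j]=36 take 36 → j++
[i=12,j=4] A[i]=38<=B[j]=39 take 38 → i++
[i=13,j=4] A done, take B[j]=39 → j++

[0, 3, 7, 10, 11, 14, 16, 19, 23, 25, 26, 28, 31, 33, 36, 36, 38, 39]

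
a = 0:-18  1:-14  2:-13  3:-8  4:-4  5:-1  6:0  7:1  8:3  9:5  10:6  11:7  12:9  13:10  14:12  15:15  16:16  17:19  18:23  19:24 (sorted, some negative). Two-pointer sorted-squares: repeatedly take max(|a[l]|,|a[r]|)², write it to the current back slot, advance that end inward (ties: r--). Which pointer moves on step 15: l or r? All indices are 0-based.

l=0 r=19: |-18|<=|24| out[19]=576, r--
l=0 r=18: |-18|<=|23| out[18]=529, r--
l=0 r=17: |-18|<=|19| out[17]=361, r--
l=0 r=16: |-18|>|16| out[16]=324, l++
l=1 r=16: |-14|<=|16| out[15]=256, r--
l=1 r=15: |-14|<=|15| out[14]=225, r--
l=1 r=14: |-14|>|12| out[13]=196, l++
l=2 r=14: |-13|>|12| out[12]=169, l++
l=3 r=14: |-8|<=|12| out[11]=144, r--
l=3 r=13: |-8|<=|10| out[10]=100, r--
l=3 r=12: |-8|<=|9| out[9]=81, r--
l=3 r=11: |-8|>|7| out[8]=64, l++
l=4 r=11: |-4|<=|7| out[7]=49, r--
l=4 r=10: |-4|<=|6| out[6]=36, r--
l=4 r=9: |-4|<=|5| out[5]=25, r--

r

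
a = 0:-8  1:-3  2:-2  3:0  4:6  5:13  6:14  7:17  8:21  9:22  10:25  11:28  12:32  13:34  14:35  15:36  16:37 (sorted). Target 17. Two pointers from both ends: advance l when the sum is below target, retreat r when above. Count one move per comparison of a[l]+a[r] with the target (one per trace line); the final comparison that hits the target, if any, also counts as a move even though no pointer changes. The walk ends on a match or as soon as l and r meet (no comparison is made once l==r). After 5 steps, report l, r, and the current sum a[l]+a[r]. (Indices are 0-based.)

[0,16] -8+37=29 >17 → r--
[0,15] -8+36=28 >17 → r--
[0,14] -8+35=27 >17 → r--
[0,13] -8+34=26 >17 → r--
[0,12] -8+32=24 >17 → r--

l=0, r=11, sum=20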